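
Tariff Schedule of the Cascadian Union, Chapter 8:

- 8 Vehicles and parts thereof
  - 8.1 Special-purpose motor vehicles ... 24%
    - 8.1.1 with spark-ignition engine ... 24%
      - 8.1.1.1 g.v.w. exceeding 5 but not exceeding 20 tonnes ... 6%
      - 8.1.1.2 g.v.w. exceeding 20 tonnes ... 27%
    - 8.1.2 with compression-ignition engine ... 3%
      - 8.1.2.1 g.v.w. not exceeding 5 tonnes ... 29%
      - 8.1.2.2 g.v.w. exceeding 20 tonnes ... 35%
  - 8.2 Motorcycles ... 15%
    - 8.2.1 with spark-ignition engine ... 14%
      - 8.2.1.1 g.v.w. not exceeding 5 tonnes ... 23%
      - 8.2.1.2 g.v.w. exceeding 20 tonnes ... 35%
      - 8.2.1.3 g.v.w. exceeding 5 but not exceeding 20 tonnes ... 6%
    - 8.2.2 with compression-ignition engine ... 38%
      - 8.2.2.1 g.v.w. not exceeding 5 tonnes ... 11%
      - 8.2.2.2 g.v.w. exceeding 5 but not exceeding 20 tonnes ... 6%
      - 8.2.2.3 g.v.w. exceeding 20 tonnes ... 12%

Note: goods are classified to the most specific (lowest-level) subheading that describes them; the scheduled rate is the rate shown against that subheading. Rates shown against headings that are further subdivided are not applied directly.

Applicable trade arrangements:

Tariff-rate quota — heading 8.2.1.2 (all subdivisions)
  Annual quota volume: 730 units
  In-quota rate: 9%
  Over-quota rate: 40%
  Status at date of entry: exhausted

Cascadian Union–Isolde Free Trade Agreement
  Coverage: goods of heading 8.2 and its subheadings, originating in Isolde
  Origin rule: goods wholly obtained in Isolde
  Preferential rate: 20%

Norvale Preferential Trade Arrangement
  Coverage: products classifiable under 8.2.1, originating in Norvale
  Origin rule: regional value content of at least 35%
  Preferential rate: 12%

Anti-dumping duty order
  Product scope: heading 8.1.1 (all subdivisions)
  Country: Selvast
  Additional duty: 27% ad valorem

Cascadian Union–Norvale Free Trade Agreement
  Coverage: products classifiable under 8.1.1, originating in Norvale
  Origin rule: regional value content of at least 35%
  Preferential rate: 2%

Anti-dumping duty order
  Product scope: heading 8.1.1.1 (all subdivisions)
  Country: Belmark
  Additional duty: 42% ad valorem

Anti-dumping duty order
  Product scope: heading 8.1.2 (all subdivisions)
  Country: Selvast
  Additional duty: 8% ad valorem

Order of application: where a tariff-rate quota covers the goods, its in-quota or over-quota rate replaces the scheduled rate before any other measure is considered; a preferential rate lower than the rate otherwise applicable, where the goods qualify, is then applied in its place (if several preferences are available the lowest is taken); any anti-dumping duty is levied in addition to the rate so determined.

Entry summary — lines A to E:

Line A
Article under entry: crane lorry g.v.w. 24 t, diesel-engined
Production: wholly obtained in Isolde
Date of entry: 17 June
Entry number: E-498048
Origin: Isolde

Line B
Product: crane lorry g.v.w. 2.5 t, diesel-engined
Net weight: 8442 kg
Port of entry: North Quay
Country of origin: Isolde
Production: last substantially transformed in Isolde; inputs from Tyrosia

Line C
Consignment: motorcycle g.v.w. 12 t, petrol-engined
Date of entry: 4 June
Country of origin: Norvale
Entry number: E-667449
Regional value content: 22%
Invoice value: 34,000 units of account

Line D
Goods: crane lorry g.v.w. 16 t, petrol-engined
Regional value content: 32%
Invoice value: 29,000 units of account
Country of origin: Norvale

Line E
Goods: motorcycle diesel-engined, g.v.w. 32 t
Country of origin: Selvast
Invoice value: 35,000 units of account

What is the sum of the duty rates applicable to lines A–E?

88%

Line A: crane lorry → 8.1; diesel-engined → 8.1.2; g.v.w. 24 t → 8.1.2.2. Scheduled 35%. Isolde agreement on 8.2: 8.1.2.2 not covered. → 35%.
Line B: crane lorry → 8.1; diesel-engined → 8.1.2; g.v.w. 2.5 t → 8.1.2.1. Scheduled 29%. Isolde agreement on 8.2: 8.1.2.1 not covered. → 29%.
Line C: motorcycle → 8.2; petrol-engined → 8.2.1; g.v.w. 12 t → 8.2.1.3. Scheduled 6%. Norvale agreement on 8.2.1: RVC < 35%; Norvale agreement on 8.1.1: 8.2.1.3 not covered. → 6%.
Line D: crane lorry → 8.1; petrol-engined → 8.1.1; g.v.w. 16 t → 8.1.1.1. Scheduled 6%. Norvale agreement on 8.2.1: 8.1.1.1 not covered; Norvale agreement on 8.1.1: RVC < 35%. → 6%.
Line E: motorcycle → 8.2; diesel-engined → 8.2.2; g.v.w. 32 t → 8.2.2.3. Scheduled 12%. No special measure applies. → 12%.
Sum: 35% + 29% + 6% + 6% + 12% = 88%.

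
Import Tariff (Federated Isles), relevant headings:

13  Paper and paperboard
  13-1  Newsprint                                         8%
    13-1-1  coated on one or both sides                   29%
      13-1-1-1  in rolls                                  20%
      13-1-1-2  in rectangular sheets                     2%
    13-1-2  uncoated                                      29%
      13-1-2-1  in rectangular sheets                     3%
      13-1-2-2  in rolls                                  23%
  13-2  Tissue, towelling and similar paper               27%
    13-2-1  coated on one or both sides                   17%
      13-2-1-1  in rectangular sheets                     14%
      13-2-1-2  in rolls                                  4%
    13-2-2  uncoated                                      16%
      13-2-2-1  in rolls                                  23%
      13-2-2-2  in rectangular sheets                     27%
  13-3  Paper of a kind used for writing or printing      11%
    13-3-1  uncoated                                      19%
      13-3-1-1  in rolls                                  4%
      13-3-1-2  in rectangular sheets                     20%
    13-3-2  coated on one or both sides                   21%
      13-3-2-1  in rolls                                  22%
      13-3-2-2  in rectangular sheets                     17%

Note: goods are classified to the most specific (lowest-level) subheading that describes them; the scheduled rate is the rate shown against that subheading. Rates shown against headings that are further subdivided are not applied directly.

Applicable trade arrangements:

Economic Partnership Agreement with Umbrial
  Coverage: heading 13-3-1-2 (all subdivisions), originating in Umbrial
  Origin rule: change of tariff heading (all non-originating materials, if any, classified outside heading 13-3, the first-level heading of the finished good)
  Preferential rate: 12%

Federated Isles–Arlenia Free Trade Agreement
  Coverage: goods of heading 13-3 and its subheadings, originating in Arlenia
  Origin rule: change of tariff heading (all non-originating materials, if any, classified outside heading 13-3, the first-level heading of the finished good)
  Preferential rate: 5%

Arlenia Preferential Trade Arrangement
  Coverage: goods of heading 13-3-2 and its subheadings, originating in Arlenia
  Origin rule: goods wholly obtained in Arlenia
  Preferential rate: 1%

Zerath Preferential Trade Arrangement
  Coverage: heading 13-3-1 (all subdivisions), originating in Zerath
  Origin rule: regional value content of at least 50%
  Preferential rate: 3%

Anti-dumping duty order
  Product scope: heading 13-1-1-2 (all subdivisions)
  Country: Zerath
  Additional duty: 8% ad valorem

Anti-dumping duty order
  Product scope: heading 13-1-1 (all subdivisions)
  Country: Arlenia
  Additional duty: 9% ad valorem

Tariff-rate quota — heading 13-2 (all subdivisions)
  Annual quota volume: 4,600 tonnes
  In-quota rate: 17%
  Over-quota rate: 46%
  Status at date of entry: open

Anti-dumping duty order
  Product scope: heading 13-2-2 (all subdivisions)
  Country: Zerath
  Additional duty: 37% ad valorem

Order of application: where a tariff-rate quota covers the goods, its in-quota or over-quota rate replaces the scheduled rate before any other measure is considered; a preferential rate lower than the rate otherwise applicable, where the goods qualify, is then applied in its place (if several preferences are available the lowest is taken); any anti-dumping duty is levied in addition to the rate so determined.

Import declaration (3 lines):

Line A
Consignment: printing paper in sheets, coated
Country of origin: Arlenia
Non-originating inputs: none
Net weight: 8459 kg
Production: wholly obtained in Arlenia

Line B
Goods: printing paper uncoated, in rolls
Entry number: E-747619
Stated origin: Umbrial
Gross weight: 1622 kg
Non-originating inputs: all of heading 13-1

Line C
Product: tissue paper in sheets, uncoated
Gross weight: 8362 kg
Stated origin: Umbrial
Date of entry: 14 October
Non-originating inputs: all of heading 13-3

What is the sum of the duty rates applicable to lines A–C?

Line A: printing paper → 13-3; coated → 13-3-2; in sheets → 13-3-2-2. Scheduled 17%. Arlenia agreement on 13-3: CTH met → 5% available; Arlenia agreement on 13-3-2: wholly obtained → 1% available; preferential 1%. → 1%.
Line B: printing paper → 13-3; uncoated → 13-3-1; in rolls → 13-3-1-1. Scheduled 4%. Umbrial agreement on 13-3-1-2: 13-3-1-1 not covered. → 4%.
Line C: tissue paper → 13-2; uncoated → 13-2-2; in sheets → 13-2-2-2. Scheduled 27%. quota on 13-2 open → in-quota 17%; Umbrial agreement on 13-3-1-2: 13-2-2-2 not covered. → 17%.
Sum: 1% + 4% + 17% = 22%.

22%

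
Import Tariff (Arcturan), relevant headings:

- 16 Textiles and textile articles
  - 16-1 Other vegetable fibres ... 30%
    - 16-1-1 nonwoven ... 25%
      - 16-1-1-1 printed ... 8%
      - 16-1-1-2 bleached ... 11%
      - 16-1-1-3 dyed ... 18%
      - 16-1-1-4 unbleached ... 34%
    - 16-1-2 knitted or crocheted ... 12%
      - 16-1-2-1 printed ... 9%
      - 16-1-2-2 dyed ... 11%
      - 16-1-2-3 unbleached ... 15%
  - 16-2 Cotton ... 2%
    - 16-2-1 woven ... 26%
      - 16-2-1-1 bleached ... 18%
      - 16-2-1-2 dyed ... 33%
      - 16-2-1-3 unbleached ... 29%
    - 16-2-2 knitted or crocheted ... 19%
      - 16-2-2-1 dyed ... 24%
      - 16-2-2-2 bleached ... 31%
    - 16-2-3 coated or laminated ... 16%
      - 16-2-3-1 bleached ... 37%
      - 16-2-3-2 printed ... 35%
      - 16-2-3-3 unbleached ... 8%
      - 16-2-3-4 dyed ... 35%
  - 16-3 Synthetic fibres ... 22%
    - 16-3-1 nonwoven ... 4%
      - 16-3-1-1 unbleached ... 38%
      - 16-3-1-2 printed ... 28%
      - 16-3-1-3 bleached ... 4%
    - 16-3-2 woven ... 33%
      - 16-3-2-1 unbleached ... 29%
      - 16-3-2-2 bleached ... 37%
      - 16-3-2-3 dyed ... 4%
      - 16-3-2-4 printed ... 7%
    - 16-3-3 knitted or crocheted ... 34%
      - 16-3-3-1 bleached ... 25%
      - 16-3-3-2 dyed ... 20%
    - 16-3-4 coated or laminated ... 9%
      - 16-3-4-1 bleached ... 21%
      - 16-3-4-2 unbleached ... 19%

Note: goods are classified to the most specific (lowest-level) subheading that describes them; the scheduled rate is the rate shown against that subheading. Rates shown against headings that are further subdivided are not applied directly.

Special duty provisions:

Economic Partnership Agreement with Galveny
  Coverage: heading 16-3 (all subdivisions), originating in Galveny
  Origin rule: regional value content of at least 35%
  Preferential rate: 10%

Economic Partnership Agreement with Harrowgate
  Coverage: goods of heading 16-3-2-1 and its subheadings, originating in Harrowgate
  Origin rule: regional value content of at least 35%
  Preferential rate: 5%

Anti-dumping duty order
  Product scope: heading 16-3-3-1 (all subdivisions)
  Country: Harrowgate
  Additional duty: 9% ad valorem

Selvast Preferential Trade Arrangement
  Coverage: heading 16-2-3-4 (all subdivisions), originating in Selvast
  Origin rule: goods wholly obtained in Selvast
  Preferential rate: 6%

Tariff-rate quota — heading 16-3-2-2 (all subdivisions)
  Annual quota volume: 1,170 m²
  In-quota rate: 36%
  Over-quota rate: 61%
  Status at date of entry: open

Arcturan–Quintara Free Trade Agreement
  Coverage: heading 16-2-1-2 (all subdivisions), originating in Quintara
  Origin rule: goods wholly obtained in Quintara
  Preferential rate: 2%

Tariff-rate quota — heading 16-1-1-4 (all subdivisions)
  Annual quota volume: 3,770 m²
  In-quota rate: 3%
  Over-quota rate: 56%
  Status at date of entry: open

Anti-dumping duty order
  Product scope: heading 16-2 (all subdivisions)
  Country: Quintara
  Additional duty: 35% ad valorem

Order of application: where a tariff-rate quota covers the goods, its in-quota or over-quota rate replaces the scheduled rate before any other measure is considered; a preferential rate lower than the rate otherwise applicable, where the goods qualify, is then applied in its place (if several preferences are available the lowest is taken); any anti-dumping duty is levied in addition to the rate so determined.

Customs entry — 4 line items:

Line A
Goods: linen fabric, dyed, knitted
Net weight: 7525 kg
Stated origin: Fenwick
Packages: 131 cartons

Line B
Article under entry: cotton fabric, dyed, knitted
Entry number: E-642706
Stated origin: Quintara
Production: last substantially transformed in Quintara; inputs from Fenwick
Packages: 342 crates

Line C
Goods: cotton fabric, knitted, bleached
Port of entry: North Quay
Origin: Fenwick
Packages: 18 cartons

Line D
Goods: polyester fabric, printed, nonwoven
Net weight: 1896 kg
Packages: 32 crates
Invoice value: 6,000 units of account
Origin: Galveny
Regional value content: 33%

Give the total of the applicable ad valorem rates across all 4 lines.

Line A: linen → 16-1; knitted → 16-1-2; dyed → 16-1-2-2. Scheduled 11%. No special measure applies. → 11%.
Line B: cotton → 16-2; knitted → 16-2-2; dyed → 16-2-2-1. Scheduled 24%. Quintara agreement on 16-2-1-2: 16-2-2-1 not covered; anti-dumping (Quintara, 16-2): +35%; total 24% + 35% = 59%. → 59%.
Line C: cotton → 16-2; knitted → 16-2-2; bleached → 16-2-2-2. Scheduled 31%. No special measure applies. → 31%.
Line D: polyester → 16-3; nonwoven → 16-3-1; printed → 16-3-1-2. Scheduled 28%. Galveny agreement on 16-3: RVC < 35%. → 28%.
Sum: 11% + 59% + 31% + 28% = 129%.

129%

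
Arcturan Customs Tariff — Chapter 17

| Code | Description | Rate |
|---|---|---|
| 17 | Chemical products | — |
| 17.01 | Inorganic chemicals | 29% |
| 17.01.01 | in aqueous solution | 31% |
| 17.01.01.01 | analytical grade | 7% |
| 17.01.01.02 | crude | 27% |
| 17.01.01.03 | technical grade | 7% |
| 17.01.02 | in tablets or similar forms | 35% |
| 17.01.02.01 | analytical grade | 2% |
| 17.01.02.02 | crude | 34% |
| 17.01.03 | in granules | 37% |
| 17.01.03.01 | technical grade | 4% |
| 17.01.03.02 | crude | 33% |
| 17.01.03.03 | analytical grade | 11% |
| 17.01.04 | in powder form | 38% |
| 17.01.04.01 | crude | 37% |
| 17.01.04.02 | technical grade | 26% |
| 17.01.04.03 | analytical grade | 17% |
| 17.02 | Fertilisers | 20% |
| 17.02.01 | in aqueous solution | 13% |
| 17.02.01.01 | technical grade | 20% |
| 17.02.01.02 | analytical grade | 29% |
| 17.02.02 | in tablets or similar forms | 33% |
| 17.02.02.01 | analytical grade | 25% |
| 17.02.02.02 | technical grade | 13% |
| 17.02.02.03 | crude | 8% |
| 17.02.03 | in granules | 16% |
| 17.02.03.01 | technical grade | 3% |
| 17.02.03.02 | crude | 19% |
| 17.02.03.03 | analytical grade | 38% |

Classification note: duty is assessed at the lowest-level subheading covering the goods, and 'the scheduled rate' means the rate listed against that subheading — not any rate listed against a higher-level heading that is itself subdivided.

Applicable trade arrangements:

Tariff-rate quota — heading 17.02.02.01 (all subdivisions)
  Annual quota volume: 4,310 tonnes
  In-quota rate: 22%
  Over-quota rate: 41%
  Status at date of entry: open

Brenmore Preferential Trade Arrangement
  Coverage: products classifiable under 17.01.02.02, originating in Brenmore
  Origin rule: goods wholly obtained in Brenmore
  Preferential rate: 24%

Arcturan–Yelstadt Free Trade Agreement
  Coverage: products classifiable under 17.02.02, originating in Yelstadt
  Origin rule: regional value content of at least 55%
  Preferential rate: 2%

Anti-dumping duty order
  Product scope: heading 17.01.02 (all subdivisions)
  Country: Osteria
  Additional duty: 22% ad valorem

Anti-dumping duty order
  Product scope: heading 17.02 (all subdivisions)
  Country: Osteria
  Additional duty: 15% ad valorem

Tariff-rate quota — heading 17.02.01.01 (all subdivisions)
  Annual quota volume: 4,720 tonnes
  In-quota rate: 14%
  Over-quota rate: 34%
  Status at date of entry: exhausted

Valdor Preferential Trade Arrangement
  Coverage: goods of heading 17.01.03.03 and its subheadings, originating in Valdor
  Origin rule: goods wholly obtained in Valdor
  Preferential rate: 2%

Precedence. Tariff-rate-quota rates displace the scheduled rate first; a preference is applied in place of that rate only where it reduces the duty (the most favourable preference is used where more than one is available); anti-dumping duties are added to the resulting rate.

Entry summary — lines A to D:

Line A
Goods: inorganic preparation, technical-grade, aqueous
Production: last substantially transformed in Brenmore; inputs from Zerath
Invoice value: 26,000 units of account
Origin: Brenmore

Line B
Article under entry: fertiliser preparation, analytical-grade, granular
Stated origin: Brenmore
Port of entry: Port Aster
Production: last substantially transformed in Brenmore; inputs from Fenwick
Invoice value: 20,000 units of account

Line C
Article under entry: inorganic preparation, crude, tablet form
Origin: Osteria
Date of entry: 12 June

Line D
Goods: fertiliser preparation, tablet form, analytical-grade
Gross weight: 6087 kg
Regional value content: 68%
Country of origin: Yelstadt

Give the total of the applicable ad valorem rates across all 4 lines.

Line A: inorganic → 17.01; aqueous → 17.01.01; technical-grade → 17.01.01.03. Scheduled 7%. Brenmore agreement on 17.01.02.02: 17.01.01.03 not covered. → 7%.
Line B: fertiliser → 17.02; granular → 17.02.03; analytical-grade → 17.02.03.03. Scheduled 38%. Brenmore agreement on 17.01.02.02: 17.02.03.03 not covered. → 38%.
Line C: inorganic → 17.01; tablet form → 17.01.02; crude → 17.01.02.02. Scheduled 34%. anti-dumping (Osteria, 17.01.02): +22%; total 34% + 22% = 56%. → 56%.
Line D: fertiliser → 17.02; tablet form → 17.02.02; analytical-grade → 17.02.02.01. Scheduled 25%. quota on 17.02.02.01 open → in-quota 22%; Yelstadt agreement on 17.02.02: RVC ≥ 55% → 2% available; preferential 2%. → 2%.
Sum: 7% + 38% + 56% + 2% = 103%.

103%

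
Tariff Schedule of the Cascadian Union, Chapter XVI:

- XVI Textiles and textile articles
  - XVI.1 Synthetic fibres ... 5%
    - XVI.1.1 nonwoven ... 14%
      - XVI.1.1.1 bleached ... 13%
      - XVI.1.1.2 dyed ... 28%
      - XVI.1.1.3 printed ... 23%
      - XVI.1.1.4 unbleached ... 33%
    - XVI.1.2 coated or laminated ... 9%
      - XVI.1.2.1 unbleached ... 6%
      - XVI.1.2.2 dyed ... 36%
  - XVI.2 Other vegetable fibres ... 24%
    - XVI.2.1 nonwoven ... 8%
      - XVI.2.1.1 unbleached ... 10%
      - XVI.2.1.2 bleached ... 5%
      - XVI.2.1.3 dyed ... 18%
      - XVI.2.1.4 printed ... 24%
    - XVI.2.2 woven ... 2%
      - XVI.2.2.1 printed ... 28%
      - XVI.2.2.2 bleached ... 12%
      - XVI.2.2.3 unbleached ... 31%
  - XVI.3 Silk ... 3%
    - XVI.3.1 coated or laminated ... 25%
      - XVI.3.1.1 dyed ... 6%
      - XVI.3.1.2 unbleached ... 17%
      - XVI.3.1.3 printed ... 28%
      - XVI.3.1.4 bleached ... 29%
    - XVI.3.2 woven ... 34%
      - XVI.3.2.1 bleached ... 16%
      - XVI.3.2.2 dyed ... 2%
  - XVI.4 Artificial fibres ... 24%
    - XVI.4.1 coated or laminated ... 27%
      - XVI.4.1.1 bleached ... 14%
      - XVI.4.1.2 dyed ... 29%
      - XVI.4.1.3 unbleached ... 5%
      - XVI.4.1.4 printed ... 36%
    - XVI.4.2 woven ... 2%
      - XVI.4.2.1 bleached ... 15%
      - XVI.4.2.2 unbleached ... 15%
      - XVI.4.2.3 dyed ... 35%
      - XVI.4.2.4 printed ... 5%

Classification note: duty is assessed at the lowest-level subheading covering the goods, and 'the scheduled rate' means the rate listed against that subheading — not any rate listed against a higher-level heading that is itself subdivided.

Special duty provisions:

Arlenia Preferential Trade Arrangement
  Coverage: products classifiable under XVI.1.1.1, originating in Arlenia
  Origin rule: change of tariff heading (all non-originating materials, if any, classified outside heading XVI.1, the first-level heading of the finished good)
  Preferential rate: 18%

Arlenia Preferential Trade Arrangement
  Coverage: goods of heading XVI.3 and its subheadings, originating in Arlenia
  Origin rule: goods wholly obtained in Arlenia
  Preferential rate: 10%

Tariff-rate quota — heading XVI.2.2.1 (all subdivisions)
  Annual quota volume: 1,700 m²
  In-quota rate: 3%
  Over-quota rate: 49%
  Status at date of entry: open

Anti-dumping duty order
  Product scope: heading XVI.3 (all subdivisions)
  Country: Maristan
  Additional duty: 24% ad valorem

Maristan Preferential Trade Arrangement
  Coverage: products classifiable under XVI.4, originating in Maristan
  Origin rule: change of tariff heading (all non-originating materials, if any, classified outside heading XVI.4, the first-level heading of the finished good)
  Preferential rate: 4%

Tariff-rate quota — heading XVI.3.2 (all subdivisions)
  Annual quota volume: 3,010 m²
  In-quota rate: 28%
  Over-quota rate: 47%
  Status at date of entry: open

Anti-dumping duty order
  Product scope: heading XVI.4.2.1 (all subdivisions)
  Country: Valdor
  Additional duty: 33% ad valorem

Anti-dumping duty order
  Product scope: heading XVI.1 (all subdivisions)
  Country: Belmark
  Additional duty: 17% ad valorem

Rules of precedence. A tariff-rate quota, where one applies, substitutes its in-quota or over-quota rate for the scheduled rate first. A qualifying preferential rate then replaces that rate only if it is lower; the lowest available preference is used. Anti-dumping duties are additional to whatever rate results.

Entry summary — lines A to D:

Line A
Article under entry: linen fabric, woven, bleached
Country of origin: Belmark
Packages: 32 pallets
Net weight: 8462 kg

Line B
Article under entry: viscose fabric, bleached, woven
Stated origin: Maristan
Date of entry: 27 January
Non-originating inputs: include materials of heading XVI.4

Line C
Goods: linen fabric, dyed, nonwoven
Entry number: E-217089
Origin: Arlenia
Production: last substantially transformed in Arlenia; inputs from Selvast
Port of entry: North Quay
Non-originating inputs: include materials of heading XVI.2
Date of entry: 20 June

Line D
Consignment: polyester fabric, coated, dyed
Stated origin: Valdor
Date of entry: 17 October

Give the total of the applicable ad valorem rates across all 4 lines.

Line A: linen → XVI.2; woven → XVI.2.2; bleached → XVI.2.2.2. Scheduled 12%. No special measure applies. → 12%.
Line B: viscose → XVI.4; woven → XVI.4.2; bleached → XVI.4.2.1. Scheduled 15%. Maristan agreement on XVI.4: CTH not met. → 15%.
Line C: linen → XVI.2; nonwoven → XVI.2.1; dyed → XVI.2.1.3. Scheduled 18%. Arlenia agreement on XVI.1.1.1: XVI.2.1.3 not covered; Arlenia agreement on XVI.3: XVI.2.1.3 not covered. → 18%.
Line D: polyester → XVI.1; coated → XVI.1.2; dyed → XVI.1.2.2. Scheduled 36%. No special measure applies. → 36%.
Sum: 12% + 15% + 18% + 36% = 81%.

81%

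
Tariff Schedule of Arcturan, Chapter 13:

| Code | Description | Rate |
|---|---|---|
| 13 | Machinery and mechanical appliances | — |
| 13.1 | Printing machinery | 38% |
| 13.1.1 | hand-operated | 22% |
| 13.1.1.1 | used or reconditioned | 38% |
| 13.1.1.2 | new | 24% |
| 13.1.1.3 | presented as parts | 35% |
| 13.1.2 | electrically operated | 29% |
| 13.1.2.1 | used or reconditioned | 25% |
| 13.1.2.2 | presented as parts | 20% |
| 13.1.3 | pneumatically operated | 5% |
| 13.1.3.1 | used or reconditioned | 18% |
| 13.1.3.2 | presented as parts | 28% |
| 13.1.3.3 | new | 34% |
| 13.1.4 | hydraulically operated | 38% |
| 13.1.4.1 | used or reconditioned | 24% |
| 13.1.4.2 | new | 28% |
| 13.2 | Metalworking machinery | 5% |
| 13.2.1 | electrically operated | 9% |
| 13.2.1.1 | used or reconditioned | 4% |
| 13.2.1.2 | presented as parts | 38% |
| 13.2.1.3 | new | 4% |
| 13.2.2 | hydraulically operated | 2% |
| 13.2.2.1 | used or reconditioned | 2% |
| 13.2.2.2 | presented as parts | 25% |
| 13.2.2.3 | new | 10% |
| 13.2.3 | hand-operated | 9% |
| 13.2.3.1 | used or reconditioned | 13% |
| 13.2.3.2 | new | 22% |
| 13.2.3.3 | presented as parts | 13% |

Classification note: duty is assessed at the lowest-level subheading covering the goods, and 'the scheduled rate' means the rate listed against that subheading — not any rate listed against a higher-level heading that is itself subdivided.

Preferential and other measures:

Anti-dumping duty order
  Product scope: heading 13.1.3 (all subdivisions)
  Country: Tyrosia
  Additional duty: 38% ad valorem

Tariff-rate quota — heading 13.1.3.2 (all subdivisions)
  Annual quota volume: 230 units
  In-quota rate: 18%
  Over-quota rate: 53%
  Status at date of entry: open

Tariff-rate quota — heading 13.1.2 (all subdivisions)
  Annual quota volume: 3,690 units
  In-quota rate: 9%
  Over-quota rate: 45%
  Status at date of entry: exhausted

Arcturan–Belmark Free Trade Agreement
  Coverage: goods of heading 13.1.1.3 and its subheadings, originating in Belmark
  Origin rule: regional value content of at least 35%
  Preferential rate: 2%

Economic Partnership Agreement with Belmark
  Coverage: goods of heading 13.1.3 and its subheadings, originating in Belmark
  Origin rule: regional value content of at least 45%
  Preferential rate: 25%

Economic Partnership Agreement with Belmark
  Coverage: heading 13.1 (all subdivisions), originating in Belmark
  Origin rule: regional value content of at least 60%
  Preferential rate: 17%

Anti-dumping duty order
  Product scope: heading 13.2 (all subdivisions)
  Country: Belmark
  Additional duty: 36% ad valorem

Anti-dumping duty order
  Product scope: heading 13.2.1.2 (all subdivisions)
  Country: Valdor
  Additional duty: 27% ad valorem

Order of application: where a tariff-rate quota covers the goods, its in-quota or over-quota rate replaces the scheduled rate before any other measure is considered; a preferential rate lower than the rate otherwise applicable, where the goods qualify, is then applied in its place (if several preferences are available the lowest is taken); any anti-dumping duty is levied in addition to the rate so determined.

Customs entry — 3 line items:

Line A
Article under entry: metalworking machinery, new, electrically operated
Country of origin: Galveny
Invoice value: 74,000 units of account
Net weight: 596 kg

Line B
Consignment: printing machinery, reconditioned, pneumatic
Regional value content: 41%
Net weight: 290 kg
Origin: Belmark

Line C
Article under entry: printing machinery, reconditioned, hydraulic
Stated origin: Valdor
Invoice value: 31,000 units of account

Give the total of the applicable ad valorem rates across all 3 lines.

46%

Line A: metalworking → 13.2; electrically operated → 13.2.1; new → 13.2.1.3. Scheduled 4%. No special measure applies. → 4%.
Line B: printing → 13.1; pneumatic → 13.1.3; reconditioned → 13.1.3.1. Scheduled 18%. Belmark agreement on 13.1.1.3: 13.1.3.1 not covered; Belmark agreement on 13.1.3: RVC < 45%; Belmark agreement on 13.1: RVC < 60%. → 18%.
Line C: printing → 13.1; hydraulic → 13.1.4; reconditioned → 13.1.4.1. Scheduled 24%. No special measure applies. → 24%.
Sum: 4% + 18% + 24% = 46%.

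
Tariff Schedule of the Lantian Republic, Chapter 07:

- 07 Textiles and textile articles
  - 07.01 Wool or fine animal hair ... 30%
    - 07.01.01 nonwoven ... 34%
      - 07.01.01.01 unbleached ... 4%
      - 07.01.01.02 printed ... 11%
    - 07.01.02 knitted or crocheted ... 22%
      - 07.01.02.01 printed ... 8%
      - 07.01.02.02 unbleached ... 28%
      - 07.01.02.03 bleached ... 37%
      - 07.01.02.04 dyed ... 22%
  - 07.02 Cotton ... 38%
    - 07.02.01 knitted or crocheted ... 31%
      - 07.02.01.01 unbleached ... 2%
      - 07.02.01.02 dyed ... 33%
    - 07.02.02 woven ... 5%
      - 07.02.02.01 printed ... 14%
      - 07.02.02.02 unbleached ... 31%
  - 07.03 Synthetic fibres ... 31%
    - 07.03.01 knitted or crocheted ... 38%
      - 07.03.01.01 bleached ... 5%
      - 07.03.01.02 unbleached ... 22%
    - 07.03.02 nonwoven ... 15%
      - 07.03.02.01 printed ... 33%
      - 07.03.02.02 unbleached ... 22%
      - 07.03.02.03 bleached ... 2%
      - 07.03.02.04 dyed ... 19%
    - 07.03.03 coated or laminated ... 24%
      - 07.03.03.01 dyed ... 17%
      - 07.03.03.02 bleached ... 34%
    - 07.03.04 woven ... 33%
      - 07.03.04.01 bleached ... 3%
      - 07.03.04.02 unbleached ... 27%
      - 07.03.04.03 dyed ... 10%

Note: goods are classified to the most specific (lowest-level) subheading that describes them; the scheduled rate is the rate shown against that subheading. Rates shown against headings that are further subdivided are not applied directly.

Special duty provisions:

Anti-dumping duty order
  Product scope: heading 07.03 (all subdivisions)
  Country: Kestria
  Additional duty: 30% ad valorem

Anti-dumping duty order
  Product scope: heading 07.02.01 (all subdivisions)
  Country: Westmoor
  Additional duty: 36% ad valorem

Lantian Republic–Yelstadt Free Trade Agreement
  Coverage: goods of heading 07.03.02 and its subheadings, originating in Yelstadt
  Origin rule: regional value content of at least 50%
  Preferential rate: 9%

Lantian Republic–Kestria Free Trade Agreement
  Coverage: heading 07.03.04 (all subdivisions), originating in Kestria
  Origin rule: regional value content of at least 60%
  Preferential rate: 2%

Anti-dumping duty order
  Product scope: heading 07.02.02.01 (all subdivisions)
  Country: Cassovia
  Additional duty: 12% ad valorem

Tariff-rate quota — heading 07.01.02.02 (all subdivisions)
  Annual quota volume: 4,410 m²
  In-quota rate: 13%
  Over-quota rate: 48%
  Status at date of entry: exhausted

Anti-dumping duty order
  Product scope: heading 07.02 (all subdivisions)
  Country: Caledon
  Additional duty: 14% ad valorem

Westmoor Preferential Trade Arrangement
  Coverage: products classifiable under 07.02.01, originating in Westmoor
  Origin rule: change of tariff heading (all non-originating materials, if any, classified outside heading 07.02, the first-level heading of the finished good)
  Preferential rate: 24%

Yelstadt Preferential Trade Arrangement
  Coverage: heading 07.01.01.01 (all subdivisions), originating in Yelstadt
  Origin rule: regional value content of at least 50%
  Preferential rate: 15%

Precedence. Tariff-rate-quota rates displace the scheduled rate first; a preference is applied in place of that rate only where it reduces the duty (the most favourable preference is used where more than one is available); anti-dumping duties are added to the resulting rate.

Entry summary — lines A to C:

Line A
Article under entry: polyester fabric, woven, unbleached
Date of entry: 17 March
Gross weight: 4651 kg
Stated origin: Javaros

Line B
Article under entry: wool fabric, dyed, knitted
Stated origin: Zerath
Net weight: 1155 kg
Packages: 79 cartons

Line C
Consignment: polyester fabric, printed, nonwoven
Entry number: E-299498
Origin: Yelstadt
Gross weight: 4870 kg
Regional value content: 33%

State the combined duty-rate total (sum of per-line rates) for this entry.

82%

Line A: polyester → 07.03; woven → 07.03.04; unbleached → 07.03.04.02. Scheduled 27%. No special measure applies. → 27%.
Line B: wool → 07.01; knitted → 07.01.02; dyed → 07.01.02.04. Scheduled 22%. No special measure applies. → 22%.
Line C: polyester → 07.03; nonwoven → 07.03.02; printed → 07.03.02.01. Scheduled 33%. Yelstadt agreement on 07.03.02: RVC < 50%; Yelstadt agreement on 07.01.01.01: 07.03.02.01 not covered. → 33%.
Sum: 27% + 22% + 33% = 82%.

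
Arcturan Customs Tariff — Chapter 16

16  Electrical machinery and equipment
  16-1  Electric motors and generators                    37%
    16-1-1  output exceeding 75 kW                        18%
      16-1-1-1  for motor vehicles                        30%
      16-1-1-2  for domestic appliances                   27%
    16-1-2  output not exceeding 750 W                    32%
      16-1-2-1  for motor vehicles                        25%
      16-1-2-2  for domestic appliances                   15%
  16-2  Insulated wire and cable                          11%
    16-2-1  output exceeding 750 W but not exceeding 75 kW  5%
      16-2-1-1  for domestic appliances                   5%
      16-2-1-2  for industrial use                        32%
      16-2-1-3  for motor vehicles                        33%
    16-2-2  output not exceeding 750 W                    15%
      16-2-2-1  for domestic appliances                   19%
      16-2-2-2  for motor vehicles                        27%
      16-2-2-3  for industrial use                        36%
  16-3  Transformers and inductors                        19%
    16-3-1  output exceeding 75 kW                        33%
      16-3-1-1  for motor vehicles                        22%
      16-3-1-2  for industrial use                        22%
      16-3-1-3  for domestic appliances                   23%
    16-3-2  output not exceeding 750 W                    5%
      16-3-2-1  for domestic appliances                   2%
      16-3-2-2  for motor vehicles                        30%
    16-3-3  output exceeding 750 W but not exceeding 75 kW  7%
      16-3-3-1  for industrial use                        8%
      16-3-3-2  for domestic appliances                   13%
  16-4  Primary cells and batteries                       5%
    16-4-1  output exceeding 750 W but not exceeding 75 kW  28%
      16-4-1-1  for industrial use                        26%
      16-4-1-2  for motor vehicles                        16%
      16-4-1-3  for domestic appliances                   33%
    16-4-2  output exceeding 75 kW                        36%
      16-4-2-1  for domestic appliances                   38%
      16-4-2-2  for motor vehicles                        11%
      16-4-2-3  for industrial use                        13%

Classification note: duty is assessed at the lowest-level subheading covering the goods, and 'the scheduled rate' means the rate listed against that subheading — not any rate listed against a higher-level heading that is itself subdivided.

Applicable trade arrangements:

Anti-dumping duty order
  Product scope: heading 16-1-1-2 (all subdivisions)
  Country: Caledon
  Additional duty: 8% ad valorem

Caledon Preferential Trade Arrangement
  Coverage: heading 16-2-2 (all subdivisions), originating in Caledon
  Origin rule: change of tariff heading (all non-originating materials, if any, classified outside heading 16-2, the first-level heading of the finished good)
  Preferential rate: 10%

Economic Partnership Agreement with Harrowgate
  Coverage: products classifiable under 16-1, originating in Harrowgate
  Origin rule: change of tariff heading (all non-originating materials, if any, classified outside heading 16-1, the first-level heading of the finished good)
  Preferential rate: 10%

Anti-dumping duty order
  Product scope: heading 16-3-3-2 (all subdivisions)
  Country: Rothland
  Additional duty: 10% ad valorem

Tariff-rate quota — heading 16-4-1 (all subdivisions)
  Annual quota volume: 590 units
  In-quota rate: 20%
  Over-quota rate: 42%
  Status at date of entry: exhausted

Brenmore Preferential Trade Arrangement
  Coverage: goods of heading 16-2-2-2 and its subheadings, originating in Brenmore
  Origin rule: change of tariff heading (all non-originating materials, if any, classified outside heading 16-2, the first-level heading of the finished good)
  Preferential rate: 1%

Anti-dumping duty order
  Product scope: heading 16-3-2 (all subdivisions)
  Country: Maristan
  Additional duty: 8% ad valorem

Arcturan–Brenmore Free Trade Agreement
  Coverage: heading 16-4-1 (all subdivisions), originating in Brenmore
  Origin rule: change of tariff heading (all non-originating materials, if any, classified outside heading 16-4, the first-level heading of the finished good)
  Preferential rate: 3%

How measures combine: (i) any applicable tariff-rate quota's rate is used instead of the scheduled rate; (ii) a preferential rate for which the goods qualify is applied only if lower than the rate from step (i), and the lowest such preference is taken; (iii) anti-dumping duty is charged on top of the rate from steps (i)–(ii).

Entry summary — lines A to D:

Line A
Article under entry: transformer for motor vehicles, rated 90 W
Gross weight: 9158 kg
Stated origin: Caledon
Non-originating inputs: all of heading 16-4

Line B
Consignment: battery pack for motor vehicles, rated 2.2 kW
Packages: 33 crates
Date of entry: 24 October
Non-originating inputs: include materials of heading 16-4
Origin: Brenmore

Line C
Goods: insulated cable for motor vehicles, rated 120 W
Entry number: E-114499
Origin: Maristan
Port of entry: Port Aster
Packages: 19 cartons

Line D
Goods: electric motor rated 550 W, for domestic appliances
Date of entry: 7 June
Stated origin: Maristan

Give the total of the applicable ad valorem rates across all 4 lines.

Line A: transformer → 16-3; rated 90 W → 16-3-2; for motor vehicles → 16-3-2-2. Scheduled 30%. Caledon agreement on 16-2-2: 16-3-2-2 not covered. → 30%.
Line B: battery pack → 16-4; rated 2.2 kW → 16-4-1; for motor vehicles → 16-4-1-2. Scheduled 16%. quota on 16-4-1 exhausted → over-quota 42%; Brenmore agreement on 16-2-2-2: 16-4-1-2 not covered; Brenmore agreement on 16-4-1: CTH not met. → 42%.
Line C: insulated cable → 16-2; rated 120 W → 16-2-2; for motor vehicles → 16-2-2-2. Scheduled 27%. No special measure applies. → 27%.
Line D: electric motor → 16-1; rated 550 W → 16-1-2; for domestic appliances → 16-1-2-2. Scheduled 15%. No special measure applies. → 15%.
Sum: 30% + 42% + 27% + 15% = 114%.

114%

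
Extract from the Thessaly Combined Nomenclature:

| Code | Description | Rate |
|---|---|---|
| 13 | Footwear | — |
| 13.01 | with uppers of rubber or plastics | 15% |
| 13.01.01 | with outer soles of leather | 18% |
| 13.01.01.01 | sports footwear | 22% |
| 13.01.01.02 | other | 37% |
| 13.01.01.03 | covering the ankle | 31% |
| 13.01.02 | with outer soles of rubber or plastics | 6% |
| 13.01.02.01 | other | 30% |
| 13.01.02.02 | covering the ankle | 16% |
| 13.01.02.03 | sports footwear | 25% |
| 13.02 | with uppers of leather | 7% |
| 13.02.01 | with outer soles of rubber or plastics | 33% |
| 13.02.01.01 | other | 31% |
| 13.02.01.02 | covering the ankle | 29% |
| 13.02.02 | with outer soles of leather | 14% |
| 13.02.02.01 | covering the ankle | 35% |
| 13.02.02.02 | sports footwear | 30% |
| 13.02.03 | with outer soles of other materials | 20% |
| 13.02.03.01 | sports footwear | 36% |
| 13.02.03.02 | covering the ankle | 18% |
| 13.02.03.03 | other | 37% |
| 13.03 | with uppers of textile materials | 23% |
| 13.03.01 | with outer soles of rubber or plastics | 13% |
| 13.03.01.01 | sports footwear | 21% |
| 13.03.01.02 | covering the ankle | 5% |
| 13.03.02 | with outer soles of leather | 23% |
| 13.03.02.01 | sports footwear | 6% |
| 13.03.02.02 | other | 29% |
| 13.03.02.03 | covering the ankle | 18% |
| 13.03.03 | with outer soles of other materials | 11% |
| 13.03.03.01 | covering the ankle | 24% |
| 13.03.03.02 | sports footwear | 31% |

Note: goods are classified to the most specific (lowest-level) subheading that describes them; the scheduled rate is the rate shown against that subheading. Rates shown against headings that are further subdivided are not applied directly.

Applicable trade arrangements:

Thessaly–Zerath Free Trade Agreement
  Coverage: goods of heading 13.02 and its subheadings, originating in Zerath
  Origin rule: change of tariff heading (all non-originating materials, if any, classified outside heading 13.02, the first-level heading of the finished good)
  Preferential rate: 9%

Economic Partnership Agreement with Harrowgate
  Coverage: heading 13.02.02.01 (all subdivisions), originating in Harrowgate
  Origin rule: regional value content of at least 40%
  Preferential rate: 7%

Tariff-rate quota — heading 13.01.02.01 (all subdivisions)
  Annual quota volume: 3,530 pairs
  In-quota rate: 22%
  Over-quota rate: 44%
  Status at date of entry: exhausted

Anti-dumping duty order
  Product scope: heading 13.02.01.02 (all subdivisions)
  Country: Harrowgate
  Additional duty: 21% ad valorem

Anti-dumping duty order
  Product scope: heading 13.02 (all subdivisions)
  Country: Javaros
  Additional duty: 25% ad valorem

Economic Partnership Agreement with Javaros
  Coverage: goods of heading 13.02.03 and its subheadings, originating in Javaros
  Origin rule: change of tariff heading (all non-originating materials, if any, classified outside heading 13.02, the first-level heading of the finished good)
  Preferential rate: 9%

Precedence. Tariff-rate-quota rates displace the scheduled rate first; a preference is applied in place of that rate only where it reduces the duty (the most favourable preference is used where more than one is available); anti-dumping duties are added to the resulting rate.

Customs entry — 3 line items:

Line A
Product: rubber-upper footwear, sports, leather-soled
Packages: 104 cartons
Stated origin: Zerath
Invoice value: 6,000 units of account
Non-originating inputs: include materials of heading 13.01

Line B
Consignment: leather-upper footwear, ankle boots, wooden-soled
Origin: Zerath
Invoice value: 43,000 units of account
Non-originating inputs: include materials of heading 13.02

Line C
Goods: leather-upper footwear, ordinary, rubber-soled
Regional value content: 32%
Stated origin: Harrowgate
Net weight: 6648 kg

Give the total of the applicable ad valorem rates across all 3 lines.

Line A: rubber-upper → 13.01; leather-soled → 13.01.01; sports → 13.01.01.01. Scheduled 22%. Zerath agreement on 13.02: 13.01.01.01 not covered. → 22%.
Line B: leather-upper → 13.02; wooden-soled → 13.02.03; ankle boots → 13.02.03.02. Scheduled 18%. Zerath agreement on 13.02: CTH not met. → 18%.
Line C: leather-upper → 13.02; rubber-soled → 13.02.01; ordinary → 13.02.01.01. Scheduled 31%. Harrowgate agreement on 13.02.02.01: 13.02.01.01 not covered. → 31%.
Sum: 22% + 18% + 31% = 71%.

71%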